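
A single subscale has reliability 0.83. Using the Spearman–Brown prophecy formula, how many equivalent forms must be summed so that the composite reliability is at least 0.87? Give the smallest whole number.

k ≥ ρ*(1−ρ₁)/(ρ₁(1−ρ*)) = 0.87·0.17 / (0.83·0.13) = 1.371.
Smallest integer k = 2.

2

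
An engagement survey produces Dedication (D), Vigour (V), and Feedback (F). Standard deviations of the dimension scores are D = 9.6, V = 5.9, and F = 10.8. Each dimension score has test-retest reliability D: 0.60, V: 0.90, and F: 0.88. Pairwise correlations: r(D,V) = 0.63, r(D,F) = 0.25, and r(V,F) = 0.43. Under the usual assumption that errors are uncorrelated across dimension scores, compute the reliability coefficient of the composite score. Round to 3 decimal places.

0.871

Var(D+V+F) = 9.6² + 5.9² + 10.8² + 2·[9.6·5.9·0.63 + 9.6·10.8·0.25 + 5.9·10.8·0.43] = 243.61 + 178.006 = 421.616.
Because errors are independent across components, Cov(Tᵢ,Tⱼ) = Cov(Xᵢ,Xⱼ); the off-diagonal part of the true-score variance is the same as above.
True-score variance = [9.6²·0.60 + 5.9²·0.90 + 10.8²·0.88] + 178.006 = 189.268 + 178.006 = 367.274.
Reliability = 367.274 / 421.616 = 0.871.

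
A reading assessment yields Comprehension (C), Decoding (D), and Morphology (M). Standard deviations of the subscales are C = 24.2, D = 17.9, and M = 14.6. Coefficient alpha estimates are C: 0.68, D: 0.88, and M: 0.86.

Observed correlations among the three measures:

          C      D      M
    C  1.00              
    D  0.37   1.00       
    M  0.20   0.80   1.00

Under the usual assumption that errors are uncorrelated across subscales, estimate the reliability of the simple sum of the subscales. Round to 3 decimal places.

0.872

Var(C+D+M) = 24.2² + 17.9² + 14.6² + 2·[24.2·17.9·0.37 + 24.2·14.6·0.20 + 17.9·14.6·0.80] = 1119.21 + 880.025 = 1999.24.
Under uncorrelated errors the observed covariances equal the true-score covariances, so only the own-variance terms attenuate.
True-score variance = [24.2²·0.68 + 17.9²·0.88 + 14.6²·0.86] + 880.025 = 863.514 + 880.025 = 1743.54.
Reliability = 1743.54 / 1999.24 = 0.872.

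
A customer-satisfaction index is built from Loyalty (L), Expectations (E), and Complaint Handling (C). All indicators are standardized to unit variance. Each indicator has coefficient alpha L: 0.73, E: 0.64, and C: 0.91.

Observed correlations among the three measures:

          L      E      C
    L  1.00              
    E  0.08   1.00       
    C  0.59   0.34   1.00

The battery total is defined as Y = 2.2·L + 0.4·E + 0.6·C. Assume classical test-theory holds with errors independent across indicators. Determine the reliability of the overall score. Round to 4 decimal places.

Var(Y) = 2.2² + 0.4² + 0.6² + 2·[0.88·0.08 + 1.32·0.59 + 0.24·0.34] = 5.36 + 1.8616 = 7.2216.
Because errors are independent across components, Cov(Tᵢ,Tⱼ) = Cov(Xᵢ,Xⱼ); the off-diagonal part of the true-score variance is the same as above.
True-score variance = [2.2²·0.73 + 0.4²·0.64 + 0.6²·0.91] + 1.8616 = 3.9632 + 1.8616 = 5.8248.
Reliability = 5.8248 / 7.2216 = 0.8066.

0.8066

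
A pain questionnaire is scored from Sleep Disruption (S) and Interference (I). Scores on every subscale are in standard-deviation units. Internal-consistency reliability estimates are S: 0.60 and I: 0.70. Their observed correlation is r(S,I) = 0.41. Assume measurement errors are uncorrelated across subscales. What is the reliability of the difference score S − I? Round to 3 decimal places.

Var(S−I) = 1 + 1 − 2·0.41 = 2 − 0.82 = 1.18.
With uncorrelated errors the cross-covariances are all true-score covariance, so they carry over unchanged; only the diagonal terms shrink to ρᵢσᵢ².
True-score variance = [0.60 + 0.70] − 0.82 = 1.3 − 0.82 = 0.48.
Reliability = 0.48 / 1.18 = 0.407.

0.407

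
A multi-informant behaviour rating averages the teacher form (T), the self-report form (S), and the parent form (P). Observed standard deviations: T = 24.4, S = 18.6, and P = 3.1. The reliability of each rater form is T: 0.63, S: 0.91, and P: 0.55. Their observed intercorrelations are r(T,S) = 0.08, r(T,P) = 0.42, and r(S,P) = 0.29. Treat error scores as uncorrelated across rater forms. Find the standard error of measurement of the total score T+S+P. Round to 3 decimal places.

15.992

Var(total) = 950.93 + 169.595 = 1120.52.
True-score variance = 695.186 + 169.595 = 864.781, so reliability = 0.7718.
Error variance = 1120.52 − 864.781 = 255.744; SEM = √255.744 = 15.992.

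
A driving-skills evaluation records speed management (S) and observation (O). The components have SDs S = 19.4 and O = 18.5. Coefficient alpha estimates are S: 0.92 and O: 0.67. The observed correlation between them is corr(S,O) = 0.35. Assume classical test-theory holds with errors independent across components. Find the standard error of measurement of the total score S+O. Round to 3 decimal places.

11.960

Var(total) = 718.61 + 251.23 = 969.84.
True-score variance = 575.559 + 251.23 = 826.789, so reliability = 0.8525.
Error variance = 969.84 − 826.789 = 143.051; SEM = √143.051 = 11.960.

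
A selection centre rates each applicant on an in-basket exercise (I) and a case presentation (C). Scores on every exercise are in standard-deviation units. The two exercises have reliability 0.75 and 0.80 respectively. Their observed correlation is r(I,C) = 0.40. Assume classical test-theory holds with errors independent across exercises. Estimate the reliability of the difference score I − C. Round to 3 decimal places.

Var(I−C) = 1 + 1 − 2·0.40 = 2 − 0.8 = 1.2.
Because errors are independent across components, Cov(Tᵢ,Tⱼ) = Cov(Xᵢ,Xⱼ); the off-diagonal part of the true-score variance is the same as above.
True-score variance = [0.75 + 0.80] − 0.8 = 1.55 − 0.8 = 0.75.
Reliability = 0.75 / 1.2 = 0.625.

0.625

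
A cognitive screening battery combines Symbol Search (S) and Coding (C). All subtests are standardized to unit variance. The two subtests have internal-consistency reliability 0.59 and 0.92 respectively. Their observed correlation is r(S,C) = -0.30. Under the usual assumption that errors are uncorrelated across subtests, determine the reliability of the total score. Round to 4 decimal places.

0.6500

Var(S+C) = 2 + 2·[(-0.30)] = 2 − 0.6 = 1.4.
Because errors are independent across components, Cov(Tᵢ,Tⱼ) = Cov(Xᵢ,Xⱼ); the off-diagonal part of the true-score variance is the same as above.
True-score variance = [0.59 + 0.92] − 0.6 = 1.51 − 0.6 = 0.91.
Reliability = 0.91 / 1.4 = 0.6500.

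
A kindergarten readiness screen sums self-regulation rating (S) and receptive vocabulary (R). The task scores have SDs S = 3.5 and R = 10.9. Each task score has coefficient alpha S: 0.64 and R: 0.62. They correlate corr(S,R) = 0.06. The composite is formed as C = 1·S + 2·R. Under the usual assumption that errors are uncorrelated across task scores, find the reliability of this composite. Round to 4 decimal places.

0.6275

Var(C) = 3.5² + 2²·10.9² + 2·[2·3.5·10.9·0.06] = 487.49 + 9.156 = 496.646.
Under uncorrelated errors the observed covariances equal the true-score covariances, so only the own-variance terms attenuate.
True-score variance = [3.5²·0.64 + 2²·10.9²·0.62] + 9.156 = 302.489 + 9.156 = 311.645.
Reliability = 311.645 / 496.646 = 0.6275.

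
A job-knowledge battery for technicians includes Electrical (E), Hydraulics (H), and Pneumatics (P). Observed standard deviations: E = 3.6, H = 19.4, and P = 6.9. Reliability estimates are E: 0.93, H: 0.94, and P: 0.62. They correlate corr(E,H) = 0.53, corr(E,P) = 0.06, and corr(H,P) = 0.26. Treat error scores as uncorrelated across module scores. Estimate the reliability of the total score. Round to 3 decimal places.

0.929

Var(E+H+P) = 3.6² + 19.4² + 6.9² + 2·[3.6·19.4·0.53 + 3.6·6.9·0.06 + 19.4·6.9·0.26] = 436.93 + 146.618 = 583.548.
Because errors are independent across components, Cov(Tᵢ,Tⱼ) = Cov(Xᵢ,Xⱼ); the off-diagonal part of the true-score variance is the same as above.
True-score variance = [3.6²·0.93 + 19.4²·0.94 + 6.9²·0.62] + 146.618 = 395.349 + 146.618 = 541.968.
Reliability = 541.968 / 583.548 = 0.929.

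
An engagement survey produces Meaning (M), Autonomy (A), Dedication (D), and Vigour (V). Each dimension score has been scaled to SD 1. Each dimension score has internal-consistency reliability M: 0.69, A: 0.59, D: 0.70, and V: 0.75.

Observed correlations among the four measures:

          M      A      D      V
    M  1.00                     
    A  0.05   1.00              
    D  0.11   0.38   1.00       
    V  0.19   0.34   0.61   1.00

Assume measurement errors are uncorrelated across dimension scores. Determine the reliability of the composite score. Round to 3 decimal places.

Var(M+A+D+V) = 4 + 2·[0.05 + 0.11 + 0.19 + 0.38 + 0.34 + 0.61] = 4 + 3.36 = 7.36.
Because errors are independent across components, Cov(Tᵢ,Tⱼ) = Cov(Xᵢ,Xⱼ); the off-diagonal part of the true-score variance is the same as above.
True-score variance = [0.69 + 0.59 + 0.70 + 0.75] + 3.36 = 2.73 + 3.36 = 6.09.
Reliability = 6.09 / 7.36 = 0.827.

0.827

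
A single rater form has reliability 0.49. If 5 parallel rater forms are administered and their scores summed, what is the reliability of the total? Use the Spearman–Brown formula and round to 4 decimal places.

0.8277

ρ_k = kρ / (1 + (k−1)ρ) = 5·0.49 / (1 + 4·0.49) = 2.450 / 2.960 = 0.8277.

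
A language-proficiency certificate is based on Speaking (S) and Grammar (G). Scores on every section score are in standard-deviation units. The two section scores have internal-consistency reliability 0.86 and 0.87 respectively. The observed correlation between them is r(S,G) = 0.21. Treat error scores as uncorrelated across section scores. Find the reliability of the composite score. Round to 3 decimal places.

Var(S+G) = 2 + 2·[0.21] = 2 + 0.42 = 2.42.
Because errors are independent across components, Cov(Tᵢ,Tⱼ) = Cov(Xᵢ,Xⱼ); the off-diagonal part of the true-score variance is the same as above.
True-score variance = [0.86 + 0.87] + 0.42 = 1.73 + 0.42 = 2.15.
Reliability = 2.15 / 2.42 = 0.888.

0.888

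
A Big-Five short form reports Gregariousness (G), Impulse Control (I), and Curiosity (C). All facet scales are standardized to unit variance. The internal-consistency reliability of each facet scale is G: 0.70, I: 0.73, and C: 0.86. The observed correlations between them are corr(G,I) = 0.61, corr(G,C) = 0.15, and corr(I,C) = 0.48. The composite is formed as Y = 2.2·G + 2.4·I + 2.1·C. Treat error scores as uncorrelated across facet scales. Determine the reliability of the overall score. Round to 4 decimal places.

0.8690

Var(Y) = 2.2² + 2.4² + 2.1² + 2·[5.28·0.61 + 4.62·0.15 + 5.04·0.48] = 15.01 + 12.666 = 27.676.
Because errors are independent across components, Cov(Tᵢ,Tⱼ) = Cov(Xᵢ,Xⱼ); the off-diagonal part of the true-score variance is the same as above.
True-score variance = [2.2²·0.70 + 2.4²·0.73 + 2.1²·0.86] + 12.666 = 11.3854 + 12.666 = 24.0514.
Reliability = 24.0514 / 27.676 = 0.8690.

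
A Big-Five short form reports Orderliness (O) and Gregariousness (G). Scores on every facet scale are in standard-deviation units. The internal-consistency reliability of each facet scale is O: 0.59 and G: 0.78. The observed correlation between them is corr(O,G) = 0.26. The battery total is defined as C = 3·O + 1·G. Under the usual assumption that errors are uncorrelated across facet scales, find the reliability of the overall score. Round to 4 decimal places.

Var(C) = 3² + 1 + 2·[3·0.26] = 10 + 1.56 = 11.56.
With uncorrelated errors the cross-covariances are all true-score covariance, so they carry over unchanged; only the diagonal terms shrink to ρᵢσᵢ².
True-score variance = [3²·0.59 + 0.78] + 1.56 = 6.09 + 1.56 = 7.65.
Reliability = 7.65 / 11.56 = 0.6618.

0.6618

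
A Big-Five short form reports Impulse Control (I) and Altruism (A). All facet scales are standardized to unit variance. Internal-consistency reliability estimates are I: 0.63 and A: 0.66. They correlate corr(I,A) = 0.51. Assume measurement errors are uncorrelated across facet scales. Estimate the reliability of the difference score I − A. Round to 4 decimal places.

Var(I−A) = 1 + 1 − 2·0.51 = 2 − 1.02 = 0.98.
Under uncorrelated errors the observed covariances equal the true-score covariances, so only the own-variance terms attenuate.
True-score variance = [0.63 + 0.66] − 1.02 = 1.29 − 1.02 = 0.27.
Reliability = 0.27 / 0.98 = 0.2755.

0.2755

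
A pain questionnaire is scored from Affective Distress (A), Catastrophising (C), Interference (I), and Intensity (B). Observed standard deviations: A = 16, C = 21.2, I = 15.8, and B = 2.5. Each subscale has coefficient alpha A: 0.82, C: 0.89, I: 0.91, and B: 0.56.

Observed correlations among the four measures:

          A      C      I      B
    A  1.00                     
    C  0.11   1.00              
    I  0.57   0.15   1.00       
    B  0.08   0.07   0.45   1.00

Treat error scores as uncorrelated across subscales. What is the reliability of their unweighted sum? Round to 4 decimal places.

Var(A+C+I+B) = 16² + 21.2² + 15.8² + 2.5² + 2·[16·21.2·0.11 + 16·15.8·0.57 + 16·2.5·0.08 + 21.2·15.8·0.15 + 21.2·2.5·0.07 + 15.8·2.5·0.45] = 961.33 + 512.674 = 1474.
Under uncorrelated errors the observed covariances equal the true-score covariances, so only the own-variance terms attenuate.
True-score variance = [16²·0.82 + 21.2²·0.89 + 15.8²·0.91 + 2.5²·0.56] + 512.674 = 840.594 + 512.674 = 1353.27.
Reliability = 1353.27 / 1474 = 0.9181.

0.9181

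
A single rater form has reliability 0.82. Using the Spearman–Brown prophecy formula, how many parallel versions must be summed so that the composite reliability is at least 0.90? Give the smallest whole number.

k ≥ ρ*(1−ρ₁)/(ρ₁(1−ρ*)) = 0.90·0.18 / (0.82·0.10) = 1.976.
Smallest integer k = 2.

2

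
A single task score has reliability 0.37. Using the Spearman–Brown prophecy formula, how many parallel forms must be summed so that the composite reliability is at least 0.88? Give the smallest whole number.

k ≥ ρ*(1−ρ₁)/(ρ₁(1−ρ*)) = 0.88·0.63 / (0.37·0.12) = 12.486.
Smallest integer k = 13.

13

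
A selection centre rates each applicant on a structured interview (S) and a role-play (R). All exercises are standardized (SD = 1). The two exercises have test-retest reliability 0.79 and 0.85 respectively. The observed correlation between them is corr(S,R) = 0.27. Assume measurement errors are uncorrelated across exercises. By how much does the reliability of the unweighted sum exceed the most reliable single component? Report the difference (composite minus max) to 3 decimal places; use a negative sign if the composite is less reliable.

Var(sum) = 2 + 0.54 = 2.54; true-score variance = 1.64 + 0.54 = 2.18; composite reliability = 0.8583.
Max component reliability = 0.8500.
Difference = 0.8583 − 0.8500 = 0.008.

0.008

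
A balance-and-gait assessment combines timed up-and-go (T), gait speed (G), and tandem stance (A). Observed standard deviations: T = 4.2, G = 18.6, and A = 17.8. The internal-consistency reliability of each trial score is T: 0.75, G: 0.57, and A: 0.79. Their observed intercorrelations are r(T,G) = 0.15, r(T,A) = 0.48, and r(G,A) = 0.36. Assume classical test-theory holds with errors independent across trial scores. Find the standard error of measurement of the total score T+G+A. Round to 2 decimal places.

Var(total) = 680.44 + 333.583 = 1014.02.
True-score variance = 460.731 + 333.583 = 794.314, so reliability = 0.7833.
Error variance = 1014.02 − 794.314 = 219.709; SEM = √219.709 = 14.82.

14.82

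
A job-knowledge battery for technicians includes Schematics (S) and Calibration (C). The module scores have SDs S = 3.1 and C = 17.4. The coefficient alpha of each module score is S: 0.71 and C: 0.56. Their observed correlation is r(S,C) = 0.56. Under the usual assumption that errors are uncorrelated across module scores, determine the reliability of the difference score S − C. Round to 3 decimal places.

0.460

Var(S−C) = 3.1² + 17.4² − 2·3.1·17.4·0.56 = 312.37 − 60.4128 = 251.957.
Because errors are independent across components, Cov(Tᵢ,Tⱼ) = Cov(Xᵢ,Xⱼ); the off-diagonal part of the true-score variance is the same as above.
True-score variance = [3.1²·0.71 + 17.4²·0.56] − 60.4128 = 176.369 − 60.4128 = 115.956.
Reliability = 115.956 / 251.957 = 0.460.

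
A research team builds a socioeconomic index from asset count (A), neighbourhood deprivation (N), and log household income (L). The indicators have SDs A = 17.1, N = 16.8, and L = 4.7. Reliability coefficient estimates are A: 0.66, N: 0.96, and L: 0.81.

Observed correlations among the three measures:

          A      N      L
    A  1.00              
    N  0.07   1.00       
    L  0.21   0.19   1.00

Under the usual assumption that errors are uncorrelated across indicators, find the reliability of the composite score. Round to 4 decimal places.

Var(A+N+L) = 17.1² + 16.8² + 4.7² + 2·[17.1·16.8·0.07 + 17.1·4.7·0.21 + 16.8·4.7·0.19] = 596.74 + 103.979 = 700.719.
With uncorrelated errors the cross-covariances are all true-score covariance, so they carry over unchanged; only the diagonal terms shrink to ρᵢσᵢ².
True-score variance = [17.1²·0.66 + 16.8²·0.96 + 4.7²·0.81] + 103.979 = 481.834 + 103.979 = 585.813.
Reliability = 585.813 / 700.719 = 0.8360.

0.8360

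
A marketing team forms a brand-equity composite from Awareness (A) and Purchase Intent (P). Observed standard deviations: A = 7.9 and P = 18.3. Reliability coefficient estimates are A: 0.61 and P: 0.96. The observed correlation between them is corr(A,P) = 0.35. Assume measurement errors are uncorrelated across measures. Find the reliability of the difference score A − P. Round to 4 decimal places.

0.8726

Var(A−P) = 7.9² + 18.3² − 2·7.9·18.3·0.35 = 397.3 − 101.199 = 296.101.
With uncorrelated errors the cross-covariances are all true-score covariance, so they carry over unchanged; only the diagonal terms shrink to ρᵢσᵢ².
True-score variance = [7.9²·0.61 + 18.3²·0.96] − 101.199 = 359.565 − 101.199 = 258.366.
Reliability = 258.366 / 296.101 = 0.8726.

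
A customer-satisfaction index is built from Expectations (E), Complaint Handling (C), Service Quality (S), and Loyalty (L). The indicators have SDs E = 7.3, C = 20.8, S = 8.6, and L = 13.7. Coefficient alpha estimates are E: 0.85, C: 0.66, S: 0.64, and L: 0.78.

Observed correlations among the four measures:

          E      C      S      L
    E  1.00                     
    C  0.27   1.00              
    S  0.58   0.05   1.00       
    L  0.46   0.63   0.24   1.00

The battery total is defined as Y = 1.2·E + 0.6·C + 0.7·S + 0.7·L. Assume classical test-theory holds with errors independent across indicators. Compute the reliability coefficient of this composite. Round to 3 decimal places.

Var(Y) = 1.2²·7.3² + 0.6²·20.8² + 0.7²·8.6² + 0.7²·13.7² + 2·[0.72·7.3·20.8·0.27 + 0.84·7.3·8.6·0.58 + 0.84·7.3·13.7·0.46 + 0.42·20.8·8.6·0.05 + 0.42·20.8·13.7·0.63 + 0.49·8.6·13.7·0.24] = 360.697 + 383.521 = 744.218.
With uncorrelated errors the cross-covariances are all true-score covariance, so they carry over unchanged; only the diagonal terms shrink to ρᵢσᵢ².
True-score variance = [1.2²·7.3²·0.85 + 0.6²·20.8²·0.66 + 0.7²·8.6²·0.64 + 0.7²·13.7²·0.78] + 383.521 = 262.951 + 383.521 = 646.472.
Reliability = 646.472 / 744.218 = 0.869.

0.869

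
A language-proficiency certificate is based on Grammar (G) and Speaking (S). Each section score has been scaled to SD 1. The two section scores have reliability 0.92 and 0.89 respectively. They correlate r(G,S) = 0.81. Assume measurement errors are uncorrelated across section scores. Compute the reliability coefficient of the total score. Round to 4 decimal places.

Var(G+S) = 2 + 2·[0.81] = 2 + 1.62 = 3.62.
Under uncorrelated errors the observed covariances equal the true-score covariances, so only the own-variance terms attenuate.
True-score variance = [0.92 + 0.89] + 1.62 = 1.81 + 1.62 = 3.43.
Reliability = 3.43 / 3.62 = 0.9475.

0.9475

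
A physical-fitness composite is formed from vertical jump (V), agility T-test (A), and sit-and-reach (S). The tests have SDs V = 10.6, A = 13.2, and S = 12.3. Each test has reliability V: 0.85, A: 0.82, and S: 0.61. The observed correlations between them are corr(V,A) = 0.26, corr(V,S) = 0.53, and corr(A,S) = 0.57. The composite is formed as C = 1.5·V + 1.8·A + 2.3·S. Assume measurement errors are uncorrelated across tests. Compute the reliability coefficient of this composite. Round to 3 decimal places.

Var(C) = 1.5²·10.6² + 1.8²·13.2² + 2.3²·12.3² + 2·[2.7·10.6·13.2·0.26 + 3.45·10.6·12.3·0.53 + 4.14·13.2·12.3·0.57] = 1617.67 + 1439.52 = 3057.19.
Because errors are independent across components, Cov(Tᵢ,Tⱼ) = Cov(Xᵢ,Xⱼ); the off-diagonal part of the true-score variance is the same as above.
True-score variance = [1.5²·10.6²·0.85 + 1.8²·13.2²·0.82 + 2.3²·12.3²·0.61] + 1439.52 = 1166.01 + 1439.52 = 2605.53.
Reliability = 2605.53 / 3057.19 = 0.852.

0.852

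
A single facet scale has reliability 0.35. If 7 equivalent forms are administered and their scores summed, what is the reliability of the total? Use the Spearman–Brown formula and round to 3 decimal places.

ρ_k = kρ / (1 + (k−1)ρ) = 7·0.35 / (1 + 6·0.35) = 2.450 / 3.100 = 0.790.

0.790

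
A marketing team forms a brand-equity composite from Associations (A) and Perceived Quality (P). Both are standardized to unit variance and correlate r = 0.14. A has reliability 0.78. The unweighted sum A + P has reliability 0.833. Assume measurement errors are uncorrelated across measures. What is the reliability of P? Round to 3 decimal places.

Var(A+P) = 2 + 2·0.14 = 2.280.
True-score variance = ρ_A + ρ_P + 2·0.14, so 0.833 = (0.78 + ρ_P + 0.28) / 2.280.
ρ_P = 0.833·2.280 − 0.78 − 0.28 = 0.839.

0.839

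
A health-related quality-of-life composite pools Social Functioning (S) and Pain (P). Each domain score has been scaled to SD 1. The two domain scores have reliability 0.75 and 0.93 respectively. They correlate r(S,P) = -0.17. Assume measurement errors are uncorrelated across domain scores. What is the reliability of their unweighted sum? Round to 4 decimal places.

Var(S+P) = 2 + 2·[(-0.17)] = 2 − 0.34 = 1.66.
Under uncorrelated errors the observed covariances equal the true-score covariances, so only the own-variance terms attenuate.
True-score variance = [0.75 + 0.93] − 0.34 = 1.68 − 0.34 = 1.34.
Reliability = 1.34 / 1.66 = 0.8072.

0.8072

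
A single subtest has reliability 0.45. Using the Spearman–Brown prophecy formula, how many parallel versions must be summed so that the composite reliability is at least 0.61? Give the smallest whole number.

k ≥ ρ*(1−ρ₁)/(ρ₁(1−ρ*)) = 0.61·0.55 / (0.45·0.39) = 1.912.
Smallest integer k = 2.

2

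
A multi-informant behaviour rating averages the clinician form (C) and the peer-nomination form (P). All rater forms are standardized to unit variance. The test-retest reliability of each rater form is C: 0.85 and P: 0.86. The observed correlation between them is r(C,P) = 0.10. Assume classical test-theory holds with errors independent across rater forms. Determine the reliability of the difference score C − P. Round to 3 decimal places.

0.839

Var(C−P) = 1 + 1 − 2·0.10 = 2 − 0.2 = 1.8.
With uncorrelated errors the cross-covariances are all true-score covariance, so they carry over unchanged; only the diagonal terms shrink to ρᵢσᵢ².
True-score variance = [0.85 + 0.86] − 0.2 = 1.71 − 0.2 = 1.51.
Reliability = 1.51 / 1.8 = 0.839.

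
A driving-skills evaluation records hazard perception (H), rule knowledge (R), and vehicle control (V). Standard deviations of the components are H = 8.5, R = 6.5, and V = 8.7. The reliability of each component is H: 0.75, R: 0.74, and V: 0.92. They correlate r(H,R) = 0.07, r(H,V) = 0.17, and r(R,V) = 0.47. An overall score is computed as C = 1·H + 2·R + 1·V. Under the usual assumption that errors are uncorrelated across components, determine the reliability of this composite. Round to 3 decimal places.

Var(C) = 8.5² + 2²·6.5² + 8.7² + 2·[2·8.5·6.5·0.07 + 8.5·8.7·0.17 + 2·6.5·8.7·0.47] = 316.94 + 146.927 = 463.867.
With uncorrelated errors the cross-covariances are all true-score covariance, so they carry over unchanged; only the diagonal terms shrink to ρᵢσᵢ².
True-score variance = [8.5²·0.75 + 2²·6.5²·0.74 + 8.7²·0.92] + 146.927 = 248.882 + 146.927 = 395.809.
Reliability = 395.809 / 463.867 = 0.853.

0.853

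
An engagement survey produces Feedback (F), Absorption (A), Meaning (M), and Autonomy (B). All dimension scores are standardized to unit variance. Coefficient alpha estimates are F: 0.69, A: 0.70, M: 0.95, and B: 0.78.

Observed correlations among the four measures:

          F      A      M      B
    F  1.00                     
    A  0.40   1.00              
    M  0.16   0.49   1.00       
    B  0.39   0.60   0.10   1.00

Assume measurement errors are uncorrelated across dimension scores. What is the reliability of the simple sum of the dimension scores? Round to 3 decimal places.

0.894

Var(F+A+M+B) = 4 + 2·[0.40 + 0.16 + 0.39 + 0.49 + 0.60 + 0.10] = 4 + 4.28 = 8.28.
Because errors are independent across components, Cov(Tᵢ,Tⱼ) = Cov(Xᵢ,Xⱼ); the off-diagonal part of the true-score variance is the same as above.
True-score variance = [0.69 + 0.70 + 0.95 + 0.78] + 4.28 = 3.12 + 4.28 = 7.4.
Reliability = 7.4 / 8.28 = 0.894.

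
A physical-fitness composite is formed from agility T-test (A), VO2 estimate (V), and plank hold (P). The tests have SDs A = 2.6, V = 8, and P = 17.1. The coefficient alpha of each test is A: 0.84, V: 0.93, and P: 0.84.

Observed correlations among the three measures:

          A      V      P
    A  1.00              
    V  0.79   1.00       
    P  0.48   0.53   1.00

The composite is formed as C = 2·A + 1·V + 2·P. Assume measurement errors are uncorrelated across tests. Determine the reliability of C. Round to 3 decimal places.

Var(C) = 2²·2.6² + 8² + 2²·17.1² + 2·[2·2.6·8·0.79 + 4·2.6·17.1·0.48 + 2·8·17.1·0.53] = 1260.68 + 526.47 = 1787.15.
Under uncorrelated errors the observed covariances equal the true-score covariances, so only the own-variance terms attenuate.
True-score variance = [2²·2.6²·0.84 + 8²·0.93 + 2²·17.1²·0.84] + 526.47 = 1064.73 + 526.47 = 1591.2.
Reliability = 1591.2 / 1787.15 = 0.890.

0.890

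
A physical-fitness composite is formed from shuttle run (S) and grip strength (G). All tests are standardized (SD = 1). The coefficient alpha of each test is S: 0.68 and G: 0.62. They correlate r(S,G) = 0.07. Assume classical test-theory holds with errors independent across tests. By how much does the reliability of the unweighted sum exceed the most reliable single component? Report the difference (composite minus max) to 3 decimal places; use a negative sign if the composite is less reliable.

-0.007

Var(sum) = 2 + 0.14 = 2.14; true-score variance = 1.3 + 0.14 = 1.44; composite reliability = 0.6729.
Max component reliability = 0.6800.
Difference = 0.6729 − 0.6800 = -0.007.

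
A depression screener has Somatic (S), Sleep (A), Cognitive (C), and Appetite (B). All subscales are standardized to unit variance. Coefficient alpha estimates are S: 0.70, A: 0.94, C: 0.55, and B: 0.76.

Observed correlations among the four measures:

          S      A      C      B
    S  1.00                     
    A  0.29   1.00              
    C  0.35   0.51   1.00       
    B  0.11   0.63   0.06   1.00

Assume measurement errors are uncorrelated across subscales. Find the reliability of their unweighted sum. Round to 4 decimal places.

Var(S+A+C+B) = 4 + 2·[0.29 + 0.35 + 0.11 + 0.51 + 0.63 + 0.06] = 4 + 3.9 = 7.9.
With uncorrelated errors the cross-covariances are all true-score covariance, so they carry over unchanged; only the diagonal terms shrink to ρᵢσᵢ².
True-score variance = [0.70 + 0.94 + 0.55 + 0.76] + 3.9 = 2.95 + 3.9 = 6.85.
Reliability = 6.85 / 7.9 = 0.8671.

0.8671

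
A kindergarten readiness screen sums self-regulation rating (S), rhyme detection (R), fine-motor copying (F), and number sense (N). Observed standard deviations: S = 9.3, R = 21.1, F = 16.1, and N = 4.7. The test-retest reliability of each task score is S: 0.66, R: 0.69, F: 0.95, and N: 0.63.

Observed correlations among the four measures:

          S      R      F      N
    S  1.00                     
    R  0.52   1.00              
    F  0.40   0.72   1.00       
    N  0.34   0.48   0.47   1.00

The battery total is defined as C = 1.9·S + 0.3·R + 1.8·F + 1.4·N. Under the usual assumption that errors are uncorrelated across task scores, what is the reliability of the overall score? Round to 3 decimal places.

0.924

Var(C) = 1.9²·9.3² + 0.3²·21.1² + 1.8²·16.1² + 1.4²·4.7² + 2·[0.57·9.3·21.1·0.52 + 3.42·9.3·16.1·0.40 + 2.66·9.3·4.7·0.34 + 0.54·21.1·16.1·0.72 + 0.42·21.1·4.7·0.48 + 2.52·16.1·4.7·0.47] = 1235.43 + 1088.44 = 2323.87.
With uncorrelated errors the cross-covariances are all true-score covariance, so they carry over unchanged; only the diagonal terms shrink to ρᵢσᵢ².
True-score variance = [1.9²·9.3²·0.66 + 0.3²·21.1²·0.69 + 1.8²·16.1²·0.95 + 1.4²·4.7²·0.63] + 1088.44 = 1058.84 + 1088.44 = 2147.28.
Reliability = 2147.28 / 2323.87 = 0.924.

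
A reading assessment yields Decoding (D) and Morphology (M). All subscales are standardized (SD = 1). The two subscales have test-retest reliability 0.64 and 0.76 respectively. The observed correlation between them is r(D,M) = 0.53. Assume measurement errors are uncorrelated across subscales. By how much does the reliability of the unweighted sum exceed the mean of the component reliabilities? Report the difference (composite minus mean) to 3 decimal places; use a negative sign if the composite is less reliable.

0.104

Var(sum) = 2 + 1.06 = 3.06; true-score variance = 1.4 + 1.06 = 2.46; composite reliability = 0.8039.
Mean component reliability = 0.7000.
Difference = 0.8039 − 0.7000 = 0.104.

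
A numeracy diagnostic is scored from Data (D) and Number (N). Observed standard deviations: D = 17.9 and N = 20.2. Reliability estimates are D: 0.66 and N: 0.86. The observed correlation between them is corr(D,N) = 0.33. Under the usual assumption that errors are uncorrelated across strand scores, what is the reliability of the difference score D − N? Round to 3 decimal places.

0.661

Var(D−N) = 17.9² + 20.2² − 2·17.9·20.2·0.33 = 728.45 − 238.643 = 489.807.
With uncorrelated errors the cross-covariances are all true-score covariance, so they carry over unchanged; only the diagonal terms shrink to ρᵢσᵢ².
True-score variance = [17.9²·0.66 + 20.2²·0.86] − 238.643 = 562.385 − 238.643 = 323.742.
Reliability = 323.742 / 489.807 = 0.661.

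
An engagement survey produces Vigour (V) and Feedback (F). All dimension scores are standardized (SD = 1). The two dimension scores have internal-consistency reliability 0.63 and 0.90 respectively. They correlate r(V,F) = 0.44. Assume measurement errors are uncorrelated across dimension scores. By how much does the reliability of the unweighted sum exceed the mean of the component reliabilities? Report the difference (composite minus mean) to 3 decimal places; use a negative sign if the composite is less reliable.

0.072

Var(sum) = 2 + 0.88 = 2.88; true-score variance = 1.53 + 0.88 = 2.41; composite reliability = 0.8368.
Mean component reliability = 0.7650.
Difference = 0.8368 − 0.7650 = 0.072.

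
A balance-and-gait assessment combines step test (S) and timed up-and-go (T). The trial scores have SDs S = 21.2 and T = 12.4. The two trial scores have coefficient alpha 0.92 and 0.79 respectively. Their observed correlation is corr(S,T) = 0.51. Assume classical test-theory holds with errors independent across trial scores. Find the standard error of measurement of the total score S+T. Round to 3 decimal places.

8.261

Var(total) = 603.2 + 268.138 = 871.338.
True-score variance = 534.955 + 268.138 = 803.093, so reliability = 0.9217.
Error variance = 871.338 − 803.093 = 68.2448; SEM = √68.2448 = 8.261.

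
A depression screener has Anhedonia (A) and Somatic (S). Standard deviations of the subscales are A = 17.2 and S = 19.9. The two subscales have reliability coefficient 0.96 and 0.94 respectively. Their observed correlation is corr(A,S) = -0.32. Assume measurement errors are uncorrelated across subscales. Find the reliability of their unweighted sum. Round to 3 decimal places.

Var(A+S) = 17.2² + 19.9² + 2·[17.2·19.9·(-0.32)] = 691.85 − 219.059 = 472.791.
With uncorrelated errors the cross-covariances are all true-score covariance, so they carry over unchanged; only the diagonal terms shrink to ρᵢσᵢ².
True-score variance = [17.2²·0.96 + 19.9²·0.94] − 219.059 = 656.256 − 219.059 = 437.197.
Reliability = 437.197 / 472.791 = 0.925.

0.925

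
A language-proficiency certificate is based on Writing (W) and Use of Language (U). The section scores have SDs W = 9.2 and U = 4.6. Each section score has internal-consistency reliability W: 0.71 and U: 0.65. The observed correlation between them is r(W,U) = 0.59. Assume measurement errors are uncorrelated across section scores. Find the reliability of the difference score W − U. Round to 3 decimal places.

Var(W−U) = 9.2² + 4.6² − 2·9.2·4.6·0.59 = 105.8 − 49.9376 = 55.8624.
With uncorrelated errors the cross-covariances are all true-score covariance, so they carry over unchanged; only the diagonal terms shrink to ρᵢσᵢ².
True-score variance = [9.2²·0.71 + 4.6²·0.65] − 49.9376 = 73.8484 − 49.9376 = 23.9108.
Reliability = 23.9108 / 55.8624 = 0.428.

0.428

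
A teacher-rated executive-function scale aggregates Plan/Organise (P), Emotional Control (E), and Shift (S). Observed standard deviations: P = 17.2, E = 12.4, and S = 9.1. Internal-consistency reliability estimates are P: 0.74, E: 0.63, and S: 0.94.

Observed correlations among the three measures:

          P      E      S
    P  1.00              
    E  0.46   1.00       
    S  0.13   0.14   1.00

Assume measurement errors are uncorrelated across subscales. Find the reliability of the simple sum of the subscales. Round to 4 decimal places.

0.8267

Var(P+E+S) = 17.2² + 12.4² + 9.1² + 2·[17.2·12.4·0.46 + 17.2·9.1·0.13 + 12.4·9.1·0.14] = 532.41 + 268.508 = 800.918.
Because errors are independent across components, Cov(Tᵢ,Tⱼ) = Cov(Xᵢ,Xⱼ); the off-diagonal part of the true-score variance is the same as above.
True-score variance = [17.2²·0.74 + 12.4²·0.63 + 9.1²·0.94] + 268.508 = 393.632 + 268.508 = 662.14.
Reliability = 662.14 / 800.918 = 0.8267.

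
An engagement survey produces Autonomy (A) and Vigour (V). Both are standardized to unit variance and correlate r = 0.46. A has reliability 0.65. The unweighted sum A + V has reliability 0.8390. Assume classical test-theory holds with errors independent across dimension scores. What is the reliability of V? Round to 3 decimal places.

Var(A+V) = 2 + 2·0.46 = 2.920.
True-score variance = ρ_A + ρ_V + 2·0.46, so 0.8390 = (0.65 + ρ_V + 0.92) / 2.920.
ρ_V = 0.8390·2.920 − 0.65 − 0.92 = 0.880.

0.880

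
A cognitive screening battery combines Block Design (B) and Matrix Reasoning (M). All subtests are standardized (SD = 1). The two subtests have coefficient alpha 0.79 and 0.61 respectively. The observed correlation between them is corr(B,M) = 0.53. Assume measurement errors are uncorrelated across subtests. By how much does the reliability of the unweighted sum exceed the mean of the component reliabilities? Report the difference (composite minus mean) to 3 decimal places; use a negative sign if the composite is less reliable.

0.104

Var(sum) = 2 + 1.06 = 3.06; true-score variance = 1.4 + 1.06 = 2.46; composite reliability = 0.8039.
Mean component reliability = 0.7000.
Difference = 0.8039 − 0.7000 = 0.104.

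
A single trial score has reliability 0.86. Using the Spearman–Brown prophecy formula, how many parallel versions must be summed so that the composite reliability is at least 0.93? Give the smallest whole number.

3

k ≥ ρ*(1−ρ₁)/(ρ₁(1−ρ*)) = 0.93·0.14 / (0.86·0.07) = 2.163.
Smallest integer k = 3.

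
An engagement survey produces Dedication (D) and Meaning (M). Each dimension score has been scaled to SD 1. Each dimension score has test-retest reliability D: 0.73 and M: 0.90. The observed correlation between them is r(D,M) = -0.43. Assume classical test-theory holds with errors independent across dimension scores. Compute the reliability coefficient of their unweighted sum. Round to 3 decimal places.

0.675

Var(D+M) = 2 + 2·[(-0.43)] = 2 − 0.86 = 1.14.
Because errors are independent across components, Cov(Tᵢ,Tⱼ) = Cov(Xᵢ,Xⱼ); the off-diagonal part of the true-score variance is the same as above.
True-score variance = [0.73 + 0.90] − 0.86 = 1.63 − 0.86 = 0.77.
Reliability = 0.77 / 1.14 = 0.675.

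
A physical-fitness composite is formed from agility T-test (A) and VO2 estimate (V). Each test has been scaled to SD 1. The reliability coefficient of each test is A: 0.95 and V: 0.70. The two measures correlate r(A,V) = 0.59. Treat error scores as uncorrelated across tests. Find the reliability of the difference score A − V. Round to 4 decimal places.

Var(A−V) = 1 + 1 − 2·0.59 = 2 − 1.18 = 0.82.
Under uncorrelated errors the observed covariances equal the true-score covariances, so only the own-variance terms attenuate.
True-score variance = [0.95 + 0.70] − 1.18 = 1.65 − 1.18 = 0.47.
Reliability = 0.47 / 0.82 = 0.5732.

0.5732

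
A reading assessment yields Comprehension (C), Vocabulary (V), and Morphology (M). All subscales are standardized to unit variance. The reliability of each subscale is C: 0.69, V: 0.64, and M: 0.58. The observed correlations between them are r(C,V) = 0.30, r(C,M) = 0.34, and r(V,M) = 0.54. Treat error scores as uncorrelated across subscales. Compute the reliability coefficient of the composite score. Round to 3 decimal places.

0.797

Var(C+V+M) = 3 + 2·[0.30 + 0.34 + 0.54] = 3 + 2.36 = 5.36.
With uncorrelated errors the cross-covariances are all true-score covariance, so they carry over unchanged; only the diagonal terms shrink to ρᵢσᵢ².
True-score variance = [0.69 + 0.64 + 0.58] + 2.36 = 1.91 + 2.36 = 4.27.
Reliability = 4.27 / 5.36 = 0.797.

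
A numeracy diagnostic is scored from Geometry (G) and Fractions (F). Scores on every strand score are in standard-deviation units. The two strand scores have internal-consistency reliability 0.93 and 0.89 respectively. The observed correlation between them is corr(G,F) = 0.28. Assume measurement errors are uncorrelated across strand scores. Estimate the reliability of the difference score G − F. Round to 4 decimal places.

0.8750

Var(G−F) = 1 + 1 − 2·0.28 = 2 − 0.56 = 1.44.
With uncorrelated errors the cross-covariances are all true-score covariance, so they carry over unchanged; only the diagonal terms shrink to ρᵢσᵢ².
True-score variance = [0.93 + 0.89] − 0.56 = 1.82 − 0.56 = 1.26.
Reliability = 1.26 / 1.44 = 0.8750.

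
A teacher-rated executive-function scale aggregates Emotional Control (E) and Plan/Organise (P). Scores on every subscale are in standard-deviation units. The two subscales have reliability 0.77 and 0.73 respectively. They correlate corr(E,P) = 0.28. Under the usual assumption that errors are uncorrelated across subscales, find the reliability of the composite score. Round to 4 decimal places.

0.8047

Var(E+P) = 2 + 2·[0.28] = 2 + 0.56 = 2.56.
Because errors are independent across components, Cov(Tᵢ,Tⱼ) = Cov(Xᵢ,Xⱼ); the off-diagonal part of the true-score variance is the same as above.
True-score variance = [0.77 + 0.73] + 0.56 = 1.5 + 0.56 = 2.06.
Reliability = 2.06 / 2.56 = 0.8047.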